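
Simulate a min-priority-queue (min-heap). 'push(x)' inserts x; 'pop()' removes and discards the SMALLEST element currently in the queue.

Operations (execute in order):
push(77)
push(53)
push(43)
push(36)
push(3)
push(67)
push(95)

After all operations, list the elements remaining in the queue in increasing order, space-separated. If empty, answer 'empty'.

push(77): heap contents = [77]
push(53): heap contents = [53, 77]
push(43): heap contents = [43, 53, 77]
push(36): heap contents = [36, 43, 53, 77]
push(3): heap contents = [3, 36, 43, 53, 77]
push(67): heap contents = [3, 36, 43, 53, 67, 77]
push(95): heap contents = [3, 36, 43, 53, 67, 77, 95]

Answer: 3 36 43 53 67 77 95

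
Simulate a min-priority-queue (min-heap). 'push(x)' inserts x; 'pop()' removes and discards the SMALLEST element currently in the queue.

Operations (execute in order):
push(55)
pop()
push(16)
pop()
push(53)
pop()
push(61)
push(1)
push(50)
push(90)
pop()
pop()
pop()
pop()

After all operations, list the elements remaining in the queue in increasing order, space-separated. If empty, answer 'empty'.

Answer: empty

Derivation:
push(55): heap contents = [55]
pop() → 55: heap contents = []
push(16): heap contents = [16]
pop() → 16: heap contents = []
push(53): heap contents = [53]
pop() → 53: heap contents = []
push(61): heap contents = [61]
push(1): heap contents = [1, 61]
push(50): heap contents = [1, 50, 61]
push(90): heap contents = [1, 50, 61, 90]
pop() → 1: heap contents = [50, 61, 90]
pop() → 50: heap contents = [61, 90]
pop() → 61: heap contents = [90]
pop() → 90: heap contents = []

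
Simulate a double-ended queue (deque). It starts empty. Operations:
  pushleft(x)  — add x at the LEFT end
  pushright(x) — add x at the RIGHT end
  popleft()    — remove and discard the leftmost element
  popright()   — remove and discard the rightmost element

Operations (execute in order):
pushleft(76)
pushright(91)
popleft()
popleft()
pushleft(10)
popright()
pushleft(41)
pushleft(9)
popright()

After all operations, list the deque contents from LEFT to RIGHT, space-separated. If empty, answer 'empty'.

Answer: 9

Derivation:
pushleft(76): [76]
pushright(91): [76, 91]
popleft(): [91]
popleft(): []
pushleft(10): [10]
popright(): []
pushleft(41): [41]
pushleft(9): [9, 41]
popright(): [9]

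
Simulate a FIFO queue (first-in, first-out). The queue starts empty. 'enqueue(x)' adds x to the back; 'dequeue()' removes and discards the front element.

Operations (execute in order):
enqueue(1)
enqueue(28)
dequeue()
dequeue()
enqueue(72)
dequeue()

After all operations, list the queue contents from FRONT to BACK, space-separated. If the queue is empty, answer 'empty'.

enqueue(1): [1]
enqueue(28): [1, 28]
dequeue(): [28]
dequeue(): []
enqueue(72): [72]
dequeue(): []

Answer: empty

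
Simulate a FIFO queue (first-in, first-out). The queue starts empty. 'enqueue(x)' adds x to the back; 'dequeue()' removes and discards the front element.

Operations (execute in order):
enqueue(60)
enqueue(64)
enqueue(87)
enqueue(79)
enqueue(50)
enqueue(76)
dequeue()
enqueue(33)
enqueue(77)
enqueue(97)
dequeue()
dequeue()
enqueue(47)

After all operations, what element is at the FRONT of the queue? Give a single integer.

enqueue(60): queue = [60]
enqueue(64): queue = [60, 64]
enqueue(87): queue = [60, 64, 87]
enqueue(79): queue = [60, 64, 87, 79]
enqueue(50): queue = [60, 64, 87, 79, 50]
enqueue(76): queue = [60, 64, 87, 79, 50, 76]
dequeue(): queue = [64, 87, 79, 50, 76]
enqueue(33): queue = [64, 87, 79, 50, 76, 33]
enqueue(77): queue = [64, 87, 79, 50, 76, 33, 77]
enqueue(97): queue = [64, 87, 79, 50, 76, 33, 77, 97]
dequeue(): queue = [87, 79, 50, 76, 33, 77, 97]
dequeue(): queue = [79, 50, 76, 33, 77, 97]
enqueue(47): queue = [79, 50, 76, 33, 77, 97, 47]

Answer: 79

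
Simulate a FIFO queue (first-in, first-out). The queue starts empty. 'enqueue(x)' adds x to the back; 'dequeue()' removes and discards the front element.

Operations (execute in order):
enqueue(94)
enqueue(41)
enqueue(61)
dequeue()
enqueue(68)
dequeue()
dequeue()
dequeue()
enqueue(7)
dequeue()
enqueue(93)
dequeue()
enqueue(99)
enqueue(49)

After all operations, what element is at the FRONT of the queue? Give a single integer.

enqueue(94): queue = [94]
enqueue(41): queue = [94, 41]
enqueue(61): queue = [94, 41, 61]
dequeue(): queue = [41, 61]
enqueue(68): queue = [41, 61, 68]
dequeue(): queue = [61, 68]
dequeue(): queue = [68]
dequeue(): queue = []
enqueue(7): queue = [7]
dequeue(): queue = []
enqueue(93): queue = [93]
dequeue(): queue = []
enqueue(99): queue = [99]
enqueue(49): queue = [99, 49]

Answer: 99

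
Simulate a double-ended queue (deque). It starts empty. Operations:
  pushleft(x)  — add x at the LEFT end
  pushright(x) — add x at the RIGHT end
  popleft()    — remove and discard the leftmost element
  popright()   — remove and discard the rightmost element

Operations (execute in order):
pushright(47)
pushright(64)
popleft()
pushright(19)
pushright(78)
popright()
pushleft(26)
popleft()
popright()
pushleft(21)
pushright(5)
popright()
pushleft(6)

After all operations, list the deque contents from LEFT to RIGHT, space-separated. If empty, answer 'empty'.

Answer: 6 21 64

Derivation:
pushright(47): [47]
pushright(64): [47, 64]
popleft(): [64]
pushright(19): [64, 19]
pushright(78): [64, 19, 78]
popright(): [64, 19]
pushleft(26): [26, 64, 19]
popleft(): [64, 19]
popright(): [64]
pushleft(21): [21, 64]
pushright(5): [21, 64, 5]
popright(): [21, 64]
pushleft(6): [6, 21, 64]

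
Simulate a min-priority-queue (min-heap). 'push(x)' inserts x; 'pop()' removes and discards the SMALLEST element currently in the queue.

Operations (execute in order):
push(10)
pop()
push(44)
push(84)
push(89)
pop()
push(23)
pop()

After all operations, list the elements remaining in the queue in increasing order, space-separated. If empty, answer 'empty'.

Answer: 84 89

Derivation:
push(10): heap contents = [10]
pop() → 10: heap contents = []
push(44): heap contents = [44]
push(84): heap contents = [44, 84]
push(89): heap contents = [44, 84, 89]
pop() → 44: heap contents = [84, 89]
push(23): heap contents = [23, 84, 89]
pop() → 23: heap contents = [84, 89]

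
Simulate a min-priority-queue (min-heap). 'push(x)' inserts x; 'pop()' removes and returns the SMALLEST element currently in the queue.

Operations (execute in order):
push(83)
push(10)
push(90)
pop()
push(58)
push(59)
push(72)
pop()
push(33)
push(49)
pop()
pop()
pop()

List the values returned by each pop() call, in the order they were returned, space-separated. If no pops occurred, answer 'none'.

Answer: 10 58 33 49 59

Derivation:
push(83): heap contents = [83]
push(10): heap contents = [10, 83]
push(90): heap contents = [10, 83, 90]
pop() → 10: heap contents = [83, 90]
push(58): heap contents = [58, 83, 90]
push(59): heap contents = [58, 59, 83, 90]
push(72): heap contents = [58, 59, 72, 83, 90]
pop() → 58: heap contents = [59, 72, 83, 90]
push(33): heap contents = [33, 59, 72, 83, 90]
push(49): heap contents = [33, 49, 59, 72, 83, 90]
pop() → 33: heap contents = [49, 59, 72, 83, 90]
pop() → 49: heap contents = [59, 72, 83, 90]
pop() → 59: heap contents = [72, 83, 90]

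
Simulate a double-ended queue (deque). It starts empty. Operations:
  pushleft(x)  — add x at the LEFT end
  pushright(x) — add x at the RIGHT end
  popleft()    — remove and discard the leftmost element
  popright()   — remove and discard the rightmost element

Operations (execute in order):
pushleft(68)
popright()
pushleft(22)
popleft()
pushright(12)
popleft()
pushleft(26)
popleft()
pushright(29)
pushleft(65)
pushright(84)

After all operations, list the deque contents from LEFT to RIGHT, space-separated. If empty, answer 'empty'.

pushleft(68): [68]
popright(): []
pushleft(22): [22]
popleft(): []
pushright(12): [12]
popleft(): []
pushleft(26): [26]
popleft(): []
pushright(29): [29]
pushleft(65): [65, 29]
pushright(84): [65, 29, 84]

Answer: 65 29 84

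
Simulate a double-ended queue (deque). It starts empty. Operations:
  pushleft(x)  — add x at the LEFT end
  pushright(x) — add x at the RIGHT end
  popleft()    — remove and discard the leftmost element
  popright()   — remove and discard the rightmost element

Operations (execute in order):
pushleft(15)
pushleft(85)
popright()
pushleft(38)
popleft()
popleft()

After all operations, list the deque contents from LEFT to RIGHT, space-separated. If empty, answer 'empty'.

pushleft(15): [15]
pushleft(85): [85, 15]
popright(): [85]
pushleft(38): [38, 85]
popleft(): [85]
popleft(): []

Answer: empty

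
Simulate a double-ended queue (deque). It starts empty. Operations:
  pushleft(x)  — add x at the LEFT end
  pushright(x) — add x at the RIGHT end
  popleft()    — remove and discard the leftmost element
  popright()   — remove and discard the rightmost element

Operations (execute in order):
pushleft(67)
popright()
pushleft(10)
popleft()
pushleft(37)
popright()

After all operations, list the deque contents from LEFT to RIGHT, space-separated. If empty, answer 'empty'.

Answer: empty

Derivation:
pushleft(67): [67]
popright(): []
pushleft(10): [10]
popleft(): []
pushleft(37): [37]
popright(): []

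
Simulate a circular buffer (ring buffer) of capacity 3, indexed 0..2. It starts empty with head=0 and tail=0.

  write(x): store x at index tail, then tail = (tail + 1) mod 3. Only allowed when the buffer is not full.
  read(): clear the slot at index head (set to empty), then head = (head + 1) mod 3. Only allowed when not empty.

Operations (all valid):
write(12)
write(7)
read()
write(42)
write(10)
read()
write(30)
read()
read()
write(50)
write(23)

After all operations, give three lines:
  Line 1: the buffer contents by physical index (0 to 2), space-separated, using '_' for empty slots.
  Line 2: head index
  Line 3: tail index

Answer: 23 30 50
1
1

Derivation:
write(12): buf=[12 _ _], head=0, tail=1, size=1
write(7): buf=[12 7 _], head=0, tail=2, size=2
read(): buf=[_ 7 _], head=1, tail=2, size=1
write(42): buf=[_ 7 42], head=1, tail=0, size=2
write(10): buf=[10 7 42], head=1, tail=1, size=3
read(): buf=[10 _ 42], head=2, tail=1, size=2
write(30): buf=[10 30 42], head=2, tail=2, size=3
read(): buf=[10 30 _], head=0, tail=2, size=2
read(): buf=[_ 30 _], head=1, tail=2, size=1
write(50): buf=[_ 30 50], head=1, tail=0, size=2
write(23): buf=[23 30 50], head=1, tail=1, size=3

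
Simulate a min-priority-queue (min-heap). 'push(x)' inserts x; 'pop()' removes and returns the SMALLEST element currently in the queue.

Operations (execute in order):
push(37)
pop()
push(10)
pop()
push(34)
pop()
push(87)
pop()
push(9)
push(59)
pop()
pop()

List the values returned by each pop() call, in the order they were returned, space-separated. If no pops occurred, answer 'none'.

push(37): heap contents = [37]
pop() → 37: heap contents = []
push(10): heap contents = [10]
pop() → 10: heap contents = []
push(34): heap contents = [34]
pop() → 34: heap contents = []
push(87): heap contents = [87]
pop() → 87: heap contents = []
push(9): heap contents = [9]
push(59): heap contents = [9, 59]
pop() → 9: heap contents = [59]
pop() → 59: heap contents = []

Answer: 37 10 34 87 9 59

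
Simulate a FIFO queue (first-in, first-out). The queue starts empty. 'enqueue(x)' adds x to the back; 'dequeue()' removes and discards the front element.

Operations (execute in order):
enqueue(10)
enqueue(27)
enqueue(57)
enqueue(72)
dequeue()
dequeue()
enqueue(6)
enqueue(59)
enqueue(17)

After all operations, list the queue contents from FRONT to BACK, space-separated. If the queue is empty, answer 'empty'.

enqueue(10): [10]
enqueue(27): [10, 27]
enqueue(57): [10, 27, 57]
enqueue(72): [10, 27, 57, 72]
dequeue(): [27, 57, 72]
dequeue(): [57, 72]
enqueue(6): [57, 72, 6]
enqueue(59): [57, 72, 6, 59]
enqueue(17): [57, 72, 6, 59, 17]

Answer: 57 72 6 59 17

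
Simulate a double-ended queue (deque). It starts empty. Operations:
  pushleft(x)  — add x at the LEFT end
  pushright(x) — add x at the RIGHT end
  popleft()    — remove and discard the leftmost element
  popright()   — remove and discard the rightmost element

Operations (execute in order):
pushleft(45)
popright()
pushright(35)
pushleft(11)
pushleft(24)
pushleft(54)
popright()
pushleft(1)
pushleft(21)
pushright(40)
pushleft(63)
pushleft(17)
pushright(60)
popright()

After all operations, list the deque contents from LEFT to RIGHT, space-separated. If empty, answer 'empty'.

pushleft(45): [45]
popright(): []
pushright(35): [35]
pushleft(11): [11, 35]
pushleft(24): [24, 11, 35]
pushleft(54): [54, 24, 11, 35]
popright(): [54, 24, 11]
pushleft(1): [1, 54, 24, 11]
pushleft(21): [21, 1, 54, 24, 11]
pushright(40): [21, 1, 54, 24, 11, 40]
pushleft(63): [63, 21, 1, 54, 24, 11, 40]
pushleft(17): [17, 63, 21, 1, 54, 24, 11, 40]
pushright(60): [17, 63, 21, 1, 54, 24, 11, 40, 60]
popright(): [17, 63, 21, 1, 54, 24, 11, 40]

Answer: 17 63 21 1 54 24 11 40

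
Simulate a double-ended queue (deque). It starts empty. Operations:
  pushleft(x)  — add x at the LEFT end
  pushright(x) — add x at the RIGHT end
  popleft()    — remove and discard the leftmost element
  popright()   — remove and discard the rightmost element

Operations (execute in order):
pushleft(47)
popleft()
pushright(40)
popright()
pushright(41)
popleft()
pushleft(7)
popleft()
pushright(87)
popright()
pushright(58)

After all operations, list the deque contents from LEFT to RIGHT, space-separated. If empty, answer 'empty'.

Answer: 58

Derivation:
pushleft(47): [47]
popleft(): []
pushright(40): [40]
popright(): []
pushright(41): [41]
popleft(): []
pushleft(7): [7]
popleft(): []
pushright(87): [87]
popright(): []
pushright(58): [58]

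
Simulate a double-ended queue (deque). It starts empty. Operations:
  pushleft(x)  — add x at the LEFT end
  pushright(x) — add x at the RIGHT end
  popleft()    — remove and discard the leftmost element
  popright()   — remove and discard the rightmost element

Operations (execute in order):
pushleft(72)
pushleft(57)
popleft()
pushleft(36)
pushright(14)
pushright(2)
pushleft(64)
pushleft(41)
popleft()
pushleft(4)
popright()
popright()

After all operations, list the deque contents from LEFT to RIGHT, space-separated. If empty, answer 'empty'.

pushleft(72): [72]
pushleft(57): [57, 72]
popleft(): [72]
pushleft(36): [36, 72]
pushright(14): [36, 72, 14]
pushright(2): [36, 72, 14, 2]
pushleft(64): [64, 36, 72, 14, 2]
pushleft(41): [41, 64, 36, 72, 14, 2]
popleft(): [64, 36, 72, 14, 2]
pushleft(4): [4, 64, 36, 72, 14, 2]
popright(): [4, 64, 36, 72, 14]
popright(): [4, 64, 36, 72]

Answer: 4 64 36 72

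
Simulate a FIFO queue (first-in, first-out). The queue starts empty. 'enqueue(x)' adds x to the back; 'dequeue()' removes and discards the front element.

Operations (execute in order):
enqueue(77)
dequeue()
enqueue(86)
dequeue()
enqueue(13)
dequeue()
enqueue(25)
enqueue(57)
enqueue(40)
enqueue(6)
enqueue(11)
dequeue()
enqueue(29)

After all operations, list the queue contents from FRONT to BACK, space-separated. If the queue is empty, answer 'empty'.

Answer: 57 40 6 11 29

Derivation:
enqueue(77): [77]
dequeue(): []
enqueue(86): [86]
dequeue(): []
enqueue(13): [13]
dequeue(): []
enqueue(25): [25]
enqueue(57): [25, 57]
enqueue(40): [25, 57, 40]
enqueue(6): [25, 57, 40, 6]
enqueue(11): [25, 57, 40, 6, 11]
dequeue(): [57, 40, 6, 11]
enqueue(29): [57, 40, 6, 11, 29]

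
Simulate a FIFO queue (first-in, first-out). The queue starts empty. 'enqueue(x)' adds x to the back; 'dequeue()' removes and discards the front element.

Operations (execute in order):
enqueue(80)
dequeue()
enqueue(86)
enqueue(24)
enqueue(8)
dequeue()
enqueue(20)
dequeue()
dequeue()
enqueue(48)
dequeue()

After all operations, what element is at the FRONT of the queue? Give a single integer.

enqueue(80): queue = [80]
dequeue(): queue = []
enqueue(86): queue = [86]
enqueue(24): queue = [86, 24]
enqueue(8): queue = [86, 24, 8]
dequeue(): queue = [24, 8]
enqueue(20): queue = [24, 8, 20]
dequeue(): queue = [8, 20]
dequeue(): queue = [20]
enqueue(48): queue = [20, 48]
dequeue(): queue = [48]

Answer: 48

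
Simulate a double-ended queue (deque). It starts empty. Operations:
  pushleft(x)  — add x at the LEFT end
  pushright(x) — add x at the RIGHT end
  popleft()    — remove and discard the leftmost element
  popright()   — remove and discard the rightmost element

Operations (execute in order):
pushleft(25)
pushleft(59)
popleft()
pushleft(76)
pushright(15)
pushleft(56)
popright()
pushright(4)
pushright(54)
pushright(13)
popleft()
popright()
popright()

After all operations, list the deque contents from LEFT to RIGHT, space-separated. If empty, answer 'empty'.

pushleft(25): [25]
pushleft(59): [59, 25]
popleft(): [25]
pushleft(76): [76, 25]
pushright(15): [76, 25, 15]
pushleft(56): [56, 76, 25, 15]
popright(): [56, 76, 25]
pushright(4): [56, 76, 25, 4]
pushright(54): [56, 76, 25, 4, 54]
pushright(13): [56, 76, 25, 4, 54, 13]
popleft(): [76, 25, 4, 54, 13]
popright(): [76, 25, 4, 54]
popright(): [76, 25, 4]

Answer: 76 25 4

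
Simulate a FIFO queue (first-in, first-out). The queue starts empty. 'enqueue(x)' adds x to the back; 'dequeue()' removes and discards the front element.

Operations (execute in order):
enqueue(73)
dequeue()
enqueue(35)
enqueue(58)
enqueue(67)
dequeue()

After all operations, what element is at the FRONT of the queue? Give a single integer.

Answer: 58

Derivation:
enqueue(73): queue = [73]
dequeue(): queue = []
enqueue(35): queue = [35]
enqueue(58): queue = [35, 58]
enqueue(67): queue = [35, 58, 67]
dequeue(): queue = [58, 67]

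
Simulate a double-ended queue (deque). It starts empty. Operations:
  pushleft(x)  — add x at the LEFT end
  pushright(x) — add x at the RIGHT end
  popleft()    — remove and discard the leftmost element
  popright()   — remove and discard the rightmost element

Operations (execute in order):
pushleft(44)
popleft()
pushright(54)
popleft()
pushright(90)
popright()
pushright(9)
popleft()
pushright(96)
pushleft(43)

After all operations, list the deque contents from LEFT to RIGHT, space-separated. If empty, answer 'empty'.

Answer: 43 96

Derivation:
pushleft(44): [44]
popleft(): []
pushright(54): [54]
popleft(): []
pushright(90): [90]
popright(): []
pushright(9): [9]
popleft(): []
pushright(96): [96]
pushleft(43): [43, 96]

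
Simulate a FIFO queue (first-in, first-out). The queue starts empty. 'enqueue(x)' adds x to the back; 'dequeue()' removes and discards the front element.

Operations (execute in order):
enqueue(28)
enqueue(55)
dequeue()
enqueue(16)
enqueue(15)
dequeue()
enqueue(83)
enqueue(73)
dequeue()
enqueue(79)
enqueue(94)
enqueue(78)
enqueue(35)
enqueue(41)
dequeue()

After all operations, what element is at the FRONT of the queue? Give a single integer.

Answer: 83

Derivation:
enqueue(28): queue = [28]
enqueue(55): queue = [28, 55]
dequeue(): queue = [55]
enqueue(16): queue = [55, 16]
enqueue(15): queue = [55, 16, 15]
dequeue(): queue = [16, 15]
enqueue(83): queue = [16, 15, 83]
enqueue(73): queue = [16, 15, 83, 73]
dequeue(): queue = [15, 83, 73]
enqueue(79): queue = [15, 83, 73, 79]
enqueue(94): queue = [15, 83, 73, 79, 94]
enqueue(78): queue = [15, 83, 73, 79, 94, 78]
enqueue(35): queue = [15, 83, 73, 79, 94, 78, 35]
enqueue(41): queue = [15, 83, 73, 79, 94, 78, 35, 41]
dequeue(): queue = [83, 73, 79, 94, 78, 35, 41]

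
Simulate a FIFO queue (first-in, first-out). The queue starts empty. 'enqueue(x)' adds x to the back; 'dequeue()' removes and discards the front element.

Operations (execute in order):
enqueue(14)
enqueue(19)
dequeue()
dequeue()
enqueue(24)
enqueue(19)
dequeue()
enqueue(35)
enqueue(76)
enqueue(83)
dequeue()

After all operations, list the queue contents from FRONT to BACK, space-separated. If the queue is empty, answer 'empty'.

Answer: 35 76 83

Derivation:
enqueue(14): [14]
enqueue(19): [14, 19]
dequeue(): [19]
dequeue(): []
enqueue(24): [24]
enqueue(19): [24, 19]
dequeue(): [19]
enqueue(35): [19, 35]
enqueue(76): [19, 35, 76]
enqueue(83): [19, 35, 76, 83]
dequeue(): [35, 76, 83]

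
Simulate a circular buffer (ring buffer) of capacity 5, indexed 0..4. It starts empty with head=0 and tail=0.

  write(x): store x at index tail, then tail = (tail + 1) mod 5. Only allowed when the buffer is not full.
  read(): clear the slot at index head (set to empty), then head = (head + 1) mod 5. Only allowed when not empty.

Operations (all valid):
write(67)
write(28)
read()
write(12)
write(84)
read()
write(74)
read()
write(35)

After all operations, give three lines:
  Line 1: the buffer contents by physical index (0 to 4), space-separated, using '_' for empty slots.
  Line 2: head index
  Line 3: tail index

write(67): buf=[67 _ _ _ _], head=0, tail=1, size=1
write(28): buf=[67 28 _ _ _], head=0, tail=2, size=2
read(): buf=[_ 28 _ _ _], head=1, tail=2, size=1
write(12): buf=[_ 28 12 _ _], head=1, tail=3, size=2
write(84): buf=[_ 28 12 84 _], head=1, tail=4, size=3
read(): buf=[_ _ 12 84 _], head=2, tail=4, size=2
write(74): buf=[_ _ 12 84 74], head=2, tail=0, size=3
read(): buf=[_ _ _ 84 74], head=3, tail=0, size=2
write(35): buf=[35 _ _ 84 74], head=3, tail=1, size=3

Answer: 35 _ _ 84 74
3
1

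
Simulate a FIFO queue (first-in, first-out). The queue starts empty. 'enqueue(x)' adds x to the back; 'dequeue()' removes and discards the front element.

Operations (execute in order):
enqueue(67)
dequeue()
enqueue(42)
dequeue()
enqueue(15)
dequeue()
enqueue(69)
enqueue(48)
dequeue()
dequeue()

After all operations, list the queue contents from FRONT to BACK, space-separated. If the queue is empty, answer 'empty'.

enqueue(67): [67]
dequeue(): []
enqueue(42): [42]
dequeue(): []
enqueue(15): [15]
dequeue(): []
enqueue(69): [69]
enqueue(48): [69, 48]
dequeue(): [48]
dequeue(): []

Answer: empty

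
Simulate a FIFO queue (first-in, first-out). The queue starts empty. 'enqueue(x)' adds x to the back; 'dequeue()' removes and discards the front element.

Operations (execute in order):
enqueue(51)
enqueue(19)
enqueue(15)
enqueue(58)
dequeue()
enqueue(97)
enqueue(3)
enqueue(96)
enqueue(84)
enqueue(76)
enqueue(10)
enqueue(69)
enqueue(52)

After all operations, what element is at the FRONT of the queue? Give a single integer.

enqueue(51): queue = [51]
enqueue(19): queue = [51, 19]
enqueue(15): queue = [51, 19, 15]
enqueue(58): queue = [51, 19, 15, 58]
dequeue(): queue = [19, 15, 58]
enqueue(97): queue = [19, 15, 58, 97]
enqueue(3): queue = [19, 15, 58, 97, 3]
enqueue(96): queue = [19, 15, 58, 97, 3, 96]
enqueue(84): queue = [19, 15, 58, 97, 3, 96, 84]
enqueue(76): queue = [19, 15, 58, 97, 3, 96, 84, 76]
enqueue(10): queue = [19, 15, 58, 97, 3, 96, 84, 76, 10]
enqueue(69): queue = [19, 15, 58, 97, 3, 96, 84, 76, 10, 69]
enqueue(52): queue = [19, 15, 58, 97, 3, 96, 84, 76, 10, 69, 52]

Answer: 19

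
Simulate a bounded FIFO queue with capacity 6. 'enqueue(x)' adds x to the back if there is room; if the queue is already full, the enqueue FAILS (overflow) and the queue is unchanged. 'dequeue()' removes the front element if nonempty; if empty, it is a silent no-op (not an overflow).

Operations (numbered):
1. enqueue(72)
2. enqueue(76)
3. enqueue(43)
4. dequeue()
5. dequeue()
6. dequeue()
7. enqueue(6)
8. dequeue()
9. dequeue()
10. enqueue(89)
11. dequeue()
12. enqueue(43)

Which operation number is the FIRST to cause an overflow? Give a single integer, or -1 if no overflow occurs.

1. enqueue(72): size=1
2. enqueue(76): size=2
3. enqueue(43): size=3
4. dequeue(): size=2
5. dequeue(): size=1
6. dequeue(): size=0
7. enqueue(6): size=1
8. dequeue(): size=0
9. dequeue(): empty, no-op, size=0
10. enqueue(89): size=1
11. dequeue(): size=0
12. enqueue(43): size=1

Answer: -1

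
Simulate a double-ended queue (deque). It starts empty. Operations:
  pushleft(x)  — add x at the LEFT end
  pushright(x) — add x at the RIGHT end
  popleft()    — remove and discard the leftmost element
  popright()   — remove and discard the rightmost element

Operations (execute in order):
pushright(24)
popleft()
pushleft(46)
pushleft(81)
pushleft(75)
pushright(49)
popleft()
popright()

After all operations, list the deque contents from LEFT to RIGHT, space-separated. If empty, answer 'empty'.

pushright(24): [24]
popleft(): []
pushleft(46): [46]
pushleft(81): [81, 46]
pushleft(75): [75, 81, 46]
pushright(49): [75, 81, 46, 49]
popleft(): [81, 46, 49]
popright(): [81, 46]

Answer: 81 46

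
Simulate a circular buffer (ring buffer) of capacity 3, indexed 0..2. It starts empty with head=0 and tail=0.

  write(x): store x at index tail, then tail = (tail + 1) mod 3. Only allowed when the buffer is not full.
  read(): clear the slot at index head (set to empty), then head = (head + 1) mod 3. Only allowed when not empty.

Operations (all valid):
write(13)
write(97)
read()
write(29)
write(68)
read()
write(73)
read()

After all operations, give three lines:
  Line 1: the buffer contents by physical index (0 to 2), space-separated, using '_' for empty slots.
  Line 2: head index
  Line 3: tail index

write(13): buf=[13 _ _], head=0, tail=1, size=1
write(97): buf=[13 97 _], head=0, tail=2, size=2
read(): buf=[_ 97 _], head=1, tail=2, size=1
write(29): buf=[_ 97 29], head=1, tail=0, size=2
write(68): buf=[68 97 29], head=1, tail=1, size=3
read(): buf=[68 _ 29], head=2, tail=1, size=2
write(73): buf=[68 73 29], head=2, tail=2, size=3
read(): buf=[68 73 _], head=0, tail=2, size=2

Answer: 68 73 _
0
2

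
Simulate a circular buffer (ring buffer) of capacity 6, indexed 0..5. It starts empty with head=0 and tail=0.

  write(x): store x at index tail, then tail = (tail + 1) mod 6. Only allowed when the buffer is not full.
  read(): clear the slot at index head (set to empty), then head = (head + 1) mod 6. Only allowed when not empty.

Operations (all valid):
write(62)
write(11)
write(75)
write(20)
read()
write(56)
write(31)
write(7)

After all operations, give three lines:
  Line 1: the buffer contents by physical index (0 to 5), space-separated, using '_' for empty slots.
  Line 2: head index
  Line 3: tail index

write(62): buf=[62 _ _ _ _ _], head=0, tail=1, size=1
write(11): buf=[62 11 _ _ _ _], head=0, tail=2, size=2
write(75): buf=[62 11 75 _ _ _], head=0, tail=3, size=3
write(20): buf=[62 11 75 20 _ _], head=0, tail=4, size=4
read(): buf=[_ 11 75 20 _ _], head=1, tail=4, size=3
write(56): buf=[_ 11 75 20 56 _], head=1, tail=5, size=4
write(31): buf=[_ 11 75 20 56 31], head=1, tail=0, size=5
write(7): buf=[7 11 75 20 56 31], head=1, tail=1, size=6

Answer: 7 11 75 20 56 31
1
1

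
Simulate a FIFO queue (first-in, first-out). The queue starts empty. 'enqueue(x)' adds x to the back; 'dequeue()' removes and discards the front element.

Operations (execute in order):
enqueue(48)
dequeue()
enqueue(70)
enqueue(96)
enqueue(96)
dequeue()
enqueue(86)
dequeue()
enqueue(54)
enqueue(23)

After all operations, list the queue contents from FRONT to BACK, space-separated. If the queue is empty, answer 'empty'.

Answer: 96 86 54 23

Derivation:
enqueue(48): [48]
dequeue(): []
enqueue(70): [70]
enqueue(96): [70, 96]
enqueue(96): [70, 96, 96]
dequeue(): [96, 96]
enqueue(86): [96, 96, 86]
dequeue(): [96, 86]
enqueue(54): [96, 86, 54]
enqueue(23): [96, 86, 54, 23]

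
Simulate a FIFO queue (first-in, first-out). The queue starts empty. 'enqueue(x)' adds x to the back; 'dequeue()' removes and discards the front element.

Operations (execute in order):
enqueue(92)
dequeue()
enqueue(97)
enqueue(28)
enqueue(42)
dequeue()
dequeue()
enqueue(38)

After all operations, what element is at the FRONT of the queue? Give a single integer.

enqueue(92): queue = [92]
dequeue(): queue = []
enqueue(97): queue = [97]
enqueue(28): queue = [97, 28]
enqueue(42): queue = [97, 28, 42]
dequeue(): queue = [28, 42]
dequeue(): queue = [42]
enqueue(38): queue = [42, 38]

Answer: 42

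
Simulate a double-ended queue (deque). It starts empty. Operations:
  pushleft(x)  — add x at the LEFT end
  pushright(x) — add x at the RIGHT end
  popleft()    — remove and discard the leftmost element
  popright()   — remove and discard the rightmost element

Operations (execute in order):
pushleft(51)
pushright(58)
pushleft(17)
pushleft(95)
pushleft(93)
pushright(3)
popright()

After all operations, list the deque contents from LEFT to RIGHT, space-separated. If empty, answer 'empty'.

pushleft(51): [51]
pushright(58): [51, 58]
pushleft(17): [17, 51, 58]
pushleft(95): [95, 17, 51, 58]
pushleft(93): [93, 95, 17, 51, 58]
pushright(3): [93, 95, 17, 51, 58, 3]
popright(): [93, 95, 17, 51, 58]

Answer: 93 95 17 51 58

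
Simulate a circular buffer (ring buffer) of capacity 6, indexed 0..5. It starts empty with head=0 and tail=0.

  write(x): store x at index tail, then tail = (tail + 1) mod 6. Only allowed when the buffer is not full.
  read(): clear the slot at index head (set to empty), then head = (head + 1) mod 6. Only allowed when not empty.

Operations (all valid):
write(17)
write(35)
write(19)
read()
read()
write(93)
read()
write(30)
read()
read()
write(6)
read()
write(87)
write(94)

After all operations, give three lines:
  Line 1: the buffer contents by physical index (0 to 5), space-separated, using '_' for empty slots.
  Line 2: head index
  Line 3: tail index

Answer: 87 94 _ _ _ _
0
2

Derivation:
write(17): buf=[17 _ _ _ _ _], head=0, tail=1, size=1
write(35): buf=[17 35 _ _ _ _], head=0, tail=2, size=2
write(19): buf=[17 35 19 _ _ _], head=0, tail=3, size=3
read(): buf=[_ 35 19 _ _ _], head=1, tail=3, size=2
read(): buf=[_ _ 19 _ _ _], head=2, tail=3, size=1
write(93): buf=[_ _ 19 93 _ _], head=2, tail=4, size=2
read(): buf=[_ _ _ 93 _ _], head=3, tail=4, size=1
write(30): buf=[_ _ _ 93 30 _], head=3, tail=5, size=2
read(): buf=[_ _ _ _ 30 _], head=4, tail=5, size=1
read(): buf=[_ _ _ _ _ _], head=5, tail=5, size=0
write(6): buf=[_ _ _ _ _ 6], head=5, tail=0, size=1
read(): buf=[_ _ _ _ _ _], head=0, tail=0, size=0
write(87): buf=[87 _ _ _ _ _], head=0, tail=1, size=1
write(94): buf=[87 94 _ _ _ _], head=0, tail=2, size=2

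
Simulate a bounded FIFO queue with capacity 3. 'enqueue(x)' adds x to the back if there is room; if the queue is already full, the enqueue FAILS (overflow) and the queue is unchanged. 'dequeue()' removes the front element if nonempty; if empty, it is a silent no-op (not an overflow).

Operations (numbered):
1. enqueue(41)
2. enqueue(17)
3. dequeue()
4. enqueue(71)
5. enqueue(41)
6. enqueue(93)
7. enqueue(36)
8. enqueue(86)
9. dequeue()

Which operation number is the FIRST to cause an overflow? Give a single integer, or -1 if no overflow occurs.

Answer: 6

Derivation:
1. enqueue(41): size=1
2. enqueue(17): size=2
3. dequeue(): size=1
4. enqueue(71): size=2
5. enqueue(41): size=3
6. enqueue(93): size=3=cap → OVERFLOW (fail)
7. enqueue(36): size=3=cap → OVERFLOW (fail)
8. enqueue(86): size=3=cap → OVERFLOW (fail)
9. dequeue(): size=2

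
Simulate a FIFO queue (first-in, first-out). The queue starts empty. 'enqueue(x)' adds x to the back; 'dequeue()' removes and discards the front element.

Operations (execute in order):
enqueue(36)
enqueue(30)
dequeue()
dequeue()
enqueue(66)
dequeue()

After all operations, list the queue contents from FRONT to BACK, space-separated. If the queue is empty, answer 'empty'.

Answer: empty

Derivation:
enqueue(36): [36]
enqueue(30): [36, 30]
dequeue(): [30]
dequeue(): []
enqueue(66): [66]
dequeue(): []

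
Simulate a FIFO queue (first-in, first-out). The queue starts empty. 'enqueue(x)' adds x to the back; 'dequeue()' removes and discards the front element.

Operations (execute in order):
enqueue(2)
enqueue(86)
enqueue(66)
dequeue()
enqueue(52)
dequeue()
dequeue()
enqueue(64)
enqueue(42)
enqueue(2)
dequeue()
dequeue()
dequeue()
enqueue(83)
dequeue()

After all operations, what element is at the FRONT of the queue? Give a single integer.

enqueue(2): queue = [2]
enqueue(86): queue = [2, 86]
enqueue(66): queue = [2, 86, 66]
dequeue(): queue = [86, 66]
enqueue(52): queue = [86, 66, 52]
dequeue(): queue = [66, 52]
dequeue(): queue = [52]
enqueue(64): queue = [52, 64]
enqueue(42): queue = [52, 64, 42]
enqueue(2): queue = [52, 64, 42, 2]
dequeue(): queue = [64, 42, 2]
dequeue(): queue = [42, 2]
dequeue(): queue = [2]
enqueue(83): queue = [2, 83]
dequeue(): queue = [83]

Answer: 83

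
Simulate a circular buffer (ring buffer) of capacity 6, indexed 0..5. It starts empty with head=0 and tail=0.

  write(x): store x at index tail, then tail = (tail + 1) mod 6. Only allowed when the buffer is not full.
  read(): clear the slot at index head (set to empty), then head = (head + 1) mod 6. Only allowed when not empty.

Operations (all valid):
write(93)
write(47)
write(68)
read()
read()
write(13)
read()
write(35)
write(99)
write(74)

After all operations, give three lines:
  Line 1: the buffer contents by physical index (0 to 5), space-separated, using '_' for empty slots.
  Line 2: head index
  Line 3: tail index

write(93): buf=[93 _ _ _ _ _], head=0, tail=1, size=1
write(47): buf=[93 47 _ _ _ _], head=0, tail=2, size=2
write(68): buf=[93 47 68 _ _ _], head=0, tail=3, size=3
read(): buf=[_ 47 68 _ _ _], head=1, tail=3, size=2
read(): buf=[_ _ 68 _ _ _], head=2, tail=3, size=1
write(13): buf=[_ _ 68 13 _ _], head=2, tail=4, size=2
read(): buf=[_ _ _ 13 _ _], head=3, tail=4, size=1
write(35): buf=[_ _ _ 13 35 _], head=3, tail=5, size=2
write(99): buf=[_ _ _ 13 35 99], head=3, tail=0, size=3
write(74): buf=[74 _ _ 13 35 99], head=3, tail=1, size=4

Answer: 74 _ _ 13 35 99
3
1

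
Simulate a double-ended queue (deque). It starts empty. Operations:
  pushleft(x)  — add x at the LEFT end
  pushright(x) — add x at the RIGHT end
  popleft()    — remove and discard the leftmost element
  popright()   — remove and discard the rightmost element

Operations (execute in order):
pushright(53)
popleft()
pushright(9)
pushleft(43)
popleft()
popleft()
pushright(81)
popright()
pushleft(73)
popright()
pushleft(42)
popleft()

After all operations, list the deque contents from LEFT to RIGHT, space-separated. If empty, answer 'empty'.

pushright(53): [53]
popleft(): []
pushright(9): [9]
pushleft(43): [43, 9]
popleft(): [9]
popleft(): []
pushright(81): [81]
popright(): []
pushleft(73): [73]
popright(): []
pushleft(42): [42]
popleft(): []

Answer: empty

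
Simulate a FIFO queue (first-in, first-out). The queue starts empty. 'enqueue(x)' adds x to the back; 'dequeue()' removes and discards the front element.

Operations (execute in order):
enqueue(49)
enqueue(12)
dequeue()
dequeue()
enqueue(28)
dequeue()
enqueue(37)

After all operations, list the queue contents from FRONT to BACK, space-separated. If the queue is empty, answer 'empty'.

enqueue(49): [49]
enqueue(12): [49, 12]
dequeue(): [12]
dequeue(): []
enqueue(28): [28]
dequeue(): []
enqueue(37): [37]

Answer: 37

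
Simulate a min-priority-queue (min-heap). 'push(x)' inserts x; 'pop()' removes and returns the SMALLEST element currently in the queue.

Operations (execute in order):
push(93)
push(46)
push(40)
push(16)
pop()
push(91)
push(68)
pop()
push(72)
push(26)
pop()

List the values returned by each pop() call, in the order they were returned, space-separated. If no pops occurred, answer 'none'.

Answer: 16 40 26

Derivation:
push(93): heap contents = [93]
push(46): heap contents = [46, 93]
push(40): heap contents = [40, 46, 93]
push(16): heap contents = [16, 40, 46, 93]
pop() → 16: heap contents = [40, 46, 93]
push(91): heap contents = [40, 46, 91, 93]
push(68): heap contents = [40, 46, 68, 91, 93]
pop() → 40: heap contents = [46, 68, 91, 93]
push(72): heap contents = [46, 68, 72, 91, 93]
push(26): heap contents = [26, 46, 68, 72, 91, 93]
pop() → 26: heap contents = [46, 68, 72, 91, 93]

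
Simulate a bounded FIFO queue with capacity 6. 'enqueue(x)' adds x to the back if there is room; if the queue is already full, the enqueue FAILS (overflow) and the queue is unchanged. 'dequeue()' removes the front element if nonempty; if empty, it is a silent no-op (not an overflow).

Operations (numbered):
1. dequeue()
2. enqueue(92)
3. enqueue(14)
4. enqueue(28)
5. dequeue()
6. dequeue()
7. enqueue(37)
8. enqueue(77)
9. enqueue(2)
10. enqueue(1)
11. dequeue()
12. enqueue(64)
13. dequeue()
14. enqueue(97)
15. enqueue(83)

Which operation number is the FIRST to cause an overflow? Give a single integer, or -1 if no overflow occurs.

Answer: -1

Derivation:
1. dequeue(): empty, no-op, size=0
2. enqueue(92): size=1
3. enqueue(14): size=2
4. enqueue(28): size=3
5. dequeue(): size=2
6. dequeue(): size=1
7. enqueue(37): size=2
8. enqueue(77): size=3
9. enqueue(2): size=4
10. enqueue(1): size=5
11. dequeue(): size=4
12. enqueue(64): size=5
13. dequeue(): size=4
14. enqueue(97): size=5
15. enqueue(83): size=6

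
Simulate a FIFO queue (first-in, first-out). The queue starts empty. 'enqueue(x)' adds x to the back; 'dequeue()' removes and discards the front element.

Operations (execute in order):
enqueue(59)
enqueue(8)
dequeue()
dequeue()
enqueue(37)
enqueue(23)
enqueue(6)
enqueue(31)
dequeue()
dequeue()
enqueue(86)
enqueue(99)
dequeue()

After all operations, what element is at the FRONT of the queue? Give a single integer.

enqueue(59): queue = [59]
enqueue(8): queue = [59, 8]
dequeue(): queue = [8]
dequeue(): queue = []
enqueue(37): queue = [37]
enqueue(23): queue = [37, 23]
enqueue(6): queue = [37, 23, 6]
enqueue(31): queue = [37, 23, 6, 31]
dequeue(): queue = [23, 6, 31]
dequeue(): queue = [6, 31]
enqueue(86): queue = [6, 31, 86]
enqueue(99): queue = [6, 31, 86, 99]
dequeue(): queue = [31, 86, 99]

Answer: 31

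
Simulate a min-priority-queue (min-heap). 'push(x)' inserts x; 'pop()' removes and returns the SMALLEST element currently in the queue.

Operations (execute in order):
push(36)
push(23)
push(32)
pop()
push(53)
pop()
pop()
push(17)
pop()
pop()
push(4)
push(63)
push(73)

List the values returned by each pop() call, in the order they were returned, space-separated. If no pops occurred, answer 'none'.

Answer: 23 32 36 17 53

Derivation:
push(36): heap contents = [36]
push(23): heap contents = [23, 36]
push(32): heap contents = [23, 32, 36]
pop() → 23: heap contents = [32, 36]
push(53): heap contents = [32, 36, 53]
pop() → 32: heap contents = [36, 53]
pop() → 36: heap contents = [53]
push(17): heap contents = [17, 53]
pop() → 17: heap contents = [53]
pop() → 53: heap contents = []
push(4): heap contents = [4]
push(63): heap contents = [4, 63]
push(73): heap contents = [4, 63, 73]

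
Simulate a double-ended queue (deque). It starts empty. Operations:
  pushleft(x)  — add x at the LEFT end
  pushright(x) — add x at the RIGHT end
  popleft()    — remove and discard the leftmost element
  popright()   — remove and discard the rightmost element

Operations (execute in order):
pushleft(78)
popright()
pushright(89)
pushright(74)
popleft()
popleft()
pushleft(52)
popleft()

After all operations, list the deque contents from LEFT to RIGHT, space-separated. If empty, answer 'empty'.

Answer: empty

Derivation:
pushleft(78): [78]
popright(): []
pushright(89): [89]
pushright(74): [89, 74]
popleft(): [74]
popleft(): []
pushleft(52): [52]
popleft(): []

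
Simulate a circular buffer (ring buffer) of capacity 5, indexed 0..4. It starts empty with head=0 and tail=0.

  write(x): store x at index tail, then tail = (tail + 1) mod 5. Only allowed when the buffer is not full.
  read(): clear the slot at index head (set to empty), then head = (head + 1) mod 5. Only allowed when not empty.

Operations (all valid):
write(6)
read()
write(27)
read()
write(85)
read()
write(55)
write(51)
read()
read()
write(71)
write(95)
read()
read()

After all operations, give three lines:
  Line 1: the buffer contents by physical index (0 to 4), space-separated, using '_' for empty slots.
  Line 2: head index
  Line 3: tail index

Answer: _ _ _ _ _
2
2

Derivation:
write(6): buf=[6 _ _ _ _], head=0, tail=1, size=1
read(): buf=[_ _ _ _ _], head=1, tail=1, size=0
write(27): buf=[_ 27 _ _ _], head=1, tail=2, size=1
read(): buf=[_ _ _ _ _], head=2, tail=2, size=0
write(85): buf=[_ _ 85 _ _], head=2, tail=3, size=1
read(): buf=[_ _ _ _ _], head=3, tail=3, size=0
write(55): buf=[_ _ _ 55 _], head=3, tail=4, size=1
write(51): buf=[_ _ _ 55 51], head=3, tail=0, size=2
read(): buf=[_ _ _ _ 51], head=4, tail=0, size=1
read(): buf=[_ _ _ _ _], head=0, tail=0, size=0
write(71): buf=[71 _ _ _ _], head=0, tail=1, size=1
write(95): buf=[71 95 _ _ _], head=0, tail=2, size=2
read(): buf=[_ 95 _ _ _], head=1, tail=2, size=1
read(): buf=[_ _ _ _ _], head=2, tail=2, size=0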